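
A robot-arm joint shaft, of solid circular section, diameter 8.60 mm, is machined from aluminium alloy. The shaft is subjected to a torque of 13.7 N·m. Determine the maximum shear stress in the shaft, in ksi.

J = πd⁴/32 = π(0.00860)⁴/32 = 5.370×10^-10 m⁴.
τ_max = T·r/J = 13.70 × 0.00430 / 5.370×10^-10 = 1.097×10^8 Pa.

15.9 ksi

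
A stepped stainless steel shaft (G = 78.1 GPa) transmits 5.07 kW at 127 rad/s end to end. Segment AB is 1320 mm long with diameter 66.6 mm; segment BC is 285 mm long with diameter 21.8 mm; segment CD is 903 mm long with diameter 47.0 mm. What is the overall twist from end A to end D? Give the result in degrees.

0.452°

ω = 127 rad/s, so T = P/ω = 5.07×10³ / 127.0 = 39.92 N·m.
J_AB = π(0.0666)⁴/32 = 1.93×10^-6 m⁴; J_BC = π(0.0218)⁴/32 = 2.22×10^-8 m⁴; J_CD = π(0.0470)⁴/32 = 4.79×10^-7 m⁴.
θ = (T/G)·Σ L_i/J_i = (39.92/78.1×10⁹)·(1.32/1.93×10^-6 + 0.285/2.22×10^-8 + 0.903/4.79×10^-7) = 7.883×10^-3 rad.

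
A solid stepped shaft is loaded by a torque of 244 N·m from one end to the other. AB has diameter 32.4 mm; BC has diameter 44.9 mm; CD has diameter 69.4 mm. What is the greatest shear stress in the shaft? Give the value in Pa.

Under the same torque, τ_max = 16T/(πd³) is largest where d is smallest — segment AB (d = 32.4 mm).
τ_max = 16·244.0/(π·(0.0324)³) = 3.654×10^7 Pa.

3.65e7 Pa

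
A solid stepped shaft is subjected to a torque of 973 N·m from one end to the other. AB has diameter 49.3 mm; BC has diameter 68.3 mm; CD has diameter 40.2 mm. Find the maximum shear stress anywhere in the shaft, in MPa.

76.3 MPa

Under the same torque, τ_max = 16T/(πd³) is largest where d is smallest — segment CD (d = 40.2 mm).
τ_max = 16·973.0/(π·(0.0402)³) = 7.628×10^7 Pa.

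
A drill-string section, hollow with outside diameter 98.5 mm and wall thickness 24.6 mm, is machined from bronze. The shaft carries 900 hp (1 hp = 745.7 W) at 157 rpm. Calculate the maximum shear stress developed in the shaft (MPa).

232 MPa

ω = 2π·157/60 = 16.44 rad/s, so T = P/ω = 900×745.7 / 16.44 = 40820 N·m.
J = π(d_o⁴ − d_i⁴)/32 = π(0.0985⁴ − 0.0493⁴)/32 = 8.662×10^-6 m⁴.
τ_max = T·r/J = 40820 × 0.0493 / 8.662×10^-6 = 2.321×10^8 Pa.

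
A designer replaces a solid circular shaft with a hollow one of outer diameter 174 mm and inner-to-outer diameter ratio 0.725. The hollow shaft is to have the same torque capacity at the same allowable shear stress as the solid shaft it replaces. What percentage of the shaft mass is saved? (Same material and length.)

41.2 %

Equal τ_max and T ⇒ the solid shaft needs d_s³ = d_o³(1−k⁴), so d_s = 174·(1−0.725⁴)^(1/3) = 156.2 mm.
Area ratio A_h/A_s = d_o²(1−k²)/d_s² = (1−k²)/(1−k⁴)^(2/3) = 0.5885.
Mass saving = 1 − 0.5885 = 41.2 %.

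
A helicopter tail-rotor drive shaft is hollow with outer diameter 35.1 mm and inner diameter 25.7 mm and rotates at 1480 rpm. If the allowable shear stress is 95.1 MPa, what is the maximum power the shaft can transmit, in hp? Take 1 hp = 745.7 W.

120 hp

J = π(d_o⁴ − d_i⁴)/32 = π(0.0351⁴ − 0.0257⁴)/32 = 1.062×10^-7 m⁴.
T_max = τ_allow·J/r = 9.51×10^7 × 1.062×10^-7 / 0.0175 = 575.4 N·m.
ω = 2π·1480/60 = 155.0 rad/s, so P_max = T_max·ω = 8.918×10^4 W.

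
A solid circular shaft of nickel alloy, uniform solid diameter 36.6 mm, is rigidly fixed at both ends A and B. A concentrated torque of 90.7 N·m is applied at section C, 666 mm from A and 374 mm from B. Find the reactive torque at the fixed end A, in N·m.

With uniform GJ and both ends fixed, compatibility θ_AC = θ_CB gives T_A·a = T_B·b, together with T_A + T_B = T₀.
T_A = T₀·b/(a+b) = 90.70·374/1040 = 32.62 N·m; T_B = 58.08 N·m.

32.6 N·m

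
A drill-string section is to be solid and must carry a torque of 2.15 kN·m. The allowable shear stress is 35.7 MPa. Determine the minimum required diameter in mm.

67.4 mm

For a solid shaft τ_max = 16T/(πd³), so d = (16T/(π τ_allow))^(1/3) = (16·2150/(π·3.57×10^7))^(1/3) = 0.06744 m.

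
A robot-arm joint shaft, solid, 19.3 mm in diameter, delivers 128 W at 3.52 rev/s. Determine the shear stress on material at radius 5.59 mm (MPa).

ω = 2π·3.52 = 22.12 rad/s, so T = P/ω = 128 / 22.12 = 5.787 N·m.
J = πd⁴/32 = π(0.0193)⁴/32 = 1.362×10^-8 m⁴.
Shear stress varies linearly with radius: τ = T·r/J = 5.787 × 0.00559 / 1.362×10^-8 = 2.375×10^6 Pa.

2.38 MPa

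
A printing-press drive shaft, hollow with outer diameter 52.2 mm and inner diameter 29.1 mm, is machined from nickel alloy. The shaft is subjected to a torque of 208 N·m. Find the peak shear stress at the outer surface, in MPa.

J = π(d_o⁴ − d_i⁴)/32 = π(0.0522⁴ − 0.0291⁴)/32 = 6.585×10^-7 m⁴.
τ_max = T·r/J = 208.0 × 0.0261 / 6.585×10^-7 = 8.244×10^6 Pa.

8.24 MPa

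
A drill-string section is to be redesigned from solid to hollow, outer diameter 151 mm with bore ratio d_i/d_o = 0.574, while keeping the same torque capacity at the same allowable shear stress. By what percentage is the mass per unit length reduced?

Equal τ_max and T ⇒ the solid shaft needs d_s³ = d_o³(1−k⁴), so d_s = 151·(1−0.574⁴)^(1/3) = 145.3 mm.
Area ratio A_h/A_s = d_o²(1−k²)/d_s² = (1−k²)/(1−k⁴)^(2/3) = 0.7239.
Mass saving = 1 − 0.7239 = 27.6 %.

27.6 %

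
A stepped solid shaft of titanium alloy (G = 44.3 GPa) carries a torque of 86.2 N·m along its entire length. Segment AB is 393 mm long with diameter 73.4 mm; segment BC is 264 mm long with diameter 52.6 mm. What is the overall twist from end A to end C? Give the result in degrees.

J_AB = π(0.0734)⁴/32 = 2.85×10^-6 m⁴; J_BC = π(0.0526)⁴/32 = 7.52×10^-7 m⁴.
θ = (T/G)·Σ L_i/J_i = (86.20/44.3×10⁹)·(0.393/2.85×10^-6 + 0.264/7.52×10^-7) = 9.519×10^-4 rad.

0.0545°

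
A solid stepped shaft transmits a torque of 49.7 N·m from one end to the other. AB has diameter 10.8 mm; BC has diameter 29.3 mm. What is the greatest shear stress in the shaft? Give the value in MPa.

Under the same torque, τ_max = 16T/(πd³) is largest where d is smallest — segment AB (d = 10.8 mm).
τ_max = 16·49.70/(π·(0.0108)³) = 2.009×10^8 Pa.

201 MPa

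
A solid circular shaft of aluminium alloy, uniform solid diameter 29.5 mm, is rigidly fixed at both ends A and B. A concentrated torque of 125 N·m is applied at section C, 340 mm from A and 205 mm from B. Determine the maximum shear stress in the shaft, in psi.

With uniform GJ and both ends fixed, compatibility θ_AC = θ_CB gives T_A·a = T_B·b, together with T_A + T_B = T₀.
T_A = T₀·b/(a+b) = 125.0·205/545.0 = 47.02 N·m; T_B = 77.98 N·m.
τ in each portion: τ_AC = 9.33×10^6 Pa, τ_CB = 1.55×10^7 Pa; maximum is in CB.
τ_max = T_CB·r/J = 77.98·0.0147/7.44×10^-8 = 1.547×10^7 Pa.

2240 psi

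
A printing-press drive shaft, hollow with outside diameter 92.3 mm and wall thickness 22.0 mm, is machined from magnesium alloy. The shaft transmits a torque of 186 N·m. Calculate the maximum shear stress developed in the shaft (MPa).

J = π(d_o⁴ − d_i⁴)/32 = π(0.0923⁴ − 0.0483⁴)/32 = 6.591×10^-6 m⁴.
τ_max = T·r/J = 186.0 × 0.0461 / 6.591×10^-6 = 1.302×10^6 Pa.

1.30 MPa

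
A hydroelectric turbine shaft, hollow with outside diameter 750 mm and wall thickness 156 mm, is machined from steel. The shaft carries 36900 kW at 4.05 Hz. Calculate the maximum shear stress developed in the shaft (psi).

2870 psi

ω = 2π·4.05 = 25.45 rad/s, so T = P/ω = 36900×10³ / 25.45 = 1.450e6 N·m.
J = π(d_o⁴ − d_i⁴)/32 = π(0.750⁴ − 0.438⁴)/32 = 0.02745 m⁴.
τ_max = T·r/J = 1.450e6 × 0.375 / 0.02745 = 1.981×10^7 Pa.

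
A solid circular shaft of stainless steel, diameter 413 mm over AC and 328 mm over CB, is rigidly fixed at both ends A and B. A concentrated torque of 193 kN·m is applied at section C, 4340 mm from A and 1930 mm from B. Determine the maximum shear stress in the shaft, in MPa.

13.2 MPa

Compatibility: T_A·a/J_AC = T_B·b/J_CB with T_A + T_B = T₀.
J_AC = 2.86×10^-3 m⁴, J_CB = 1.14×10^-3 m⁴, so T_A = T₀·(J_AC/a)/((J_AC/a)+(J_CB/b)) = 101900 N·m, T_B = 91130 N·m.
τ in each portion: τ_AC = 7.36×10^6 Pa, τ_CB = 1.32×10^7 Pa; maximum is in CB.
τ_max = T_CB·r/J = 91130·0.164/1.14×10^-3 = 1.315×10^7 Pa.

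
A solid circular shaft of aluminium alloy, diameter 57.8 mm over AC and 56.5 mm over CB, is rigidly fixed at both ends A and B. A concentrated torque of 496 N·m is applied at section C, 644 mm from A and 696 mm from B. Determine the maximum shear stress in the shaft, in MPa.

Compatibility: T_A·a/J_AC = T_B·b/J_CB with T_A + T_B = T₀.
J_AC = 1.10×10^-6 m⁴, J_CB = 1.00×10^-6 m⁴, so T_A = T₀·(J_AC/a)/((J_AC/a)+(J_CB/b)) = 268.9 N·m, T_B = 227.1 N·m.
τ in each portion: τ_AC = 7.09×10^6 Pa, τ_CB = 6.41×10^6 Pa; maximum is in AC.
τ_max = T_AC·r/J = 268.9·0.0289/1.10×10^-6 = 7.091×10^6 Pa.

7.09 MPa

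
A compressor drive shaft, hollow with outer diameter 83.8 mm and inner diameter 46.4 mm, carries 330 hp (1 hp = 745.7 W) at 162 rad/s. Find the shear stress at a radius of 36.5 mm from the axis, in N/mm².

12.6 N/mm²

ω = 162 rad/s, so T = P/ω = 330×745.7 / 162.0 = 1519 N·m.
J = π(d_o⁴ − d_i⁴)/32 = π(0.0838⁴ − 0.0464⁴)/32 = 4.386×10^-6 m⁴.
Shear stress varies linearly with radius: τ = T·r/J = 1519 × 0.0365 / 4.386×10^-6 = 1.264×10^7 Pa.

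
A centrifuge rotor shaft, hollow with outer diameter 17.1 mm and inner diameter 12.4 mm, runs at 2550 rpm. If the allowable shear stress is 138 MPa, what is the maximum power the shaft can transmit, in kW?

26.2 kW

J = π(d_o⁴ − d_i⁴)/32 = π(0.0171⁴ − 0.0124⁴)/32 = 6.073×10^-9 m⁴.
T_max = τ_allow·J/r = 1.38×10^8 × 6.073×10^-9 / 0.00855 = 98.02 N·m.
ω = 2π·2550/60 = 267.0 rad/s, so P_max = T_max·ω = 2.618×10^4 W.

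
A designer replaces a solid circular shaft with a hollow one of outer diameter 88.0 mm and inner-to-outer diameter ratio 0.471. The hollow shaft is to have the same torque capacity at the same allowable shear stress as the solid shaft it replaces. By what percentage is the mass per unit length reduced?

19.5 %

Equal τ_max and T ⇒ the solid shaft needs d_s³ = d_o³(1−k⁴), so d_s = 88.0·(1−0.471⁴)^(1/3) = 86.53 mm.
Area ratio A_h/A_s = d_o²(1−k²)/d_s² = (1−k²)/(1−k⁴)^(2/3) = 0.8048.
Mass saving = 1 − 0.8048 = 19.5 %.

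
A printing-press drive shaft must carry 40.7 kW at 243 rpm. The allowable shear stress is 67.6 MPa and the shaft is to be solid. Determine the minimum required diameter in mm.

49.4 mm

ω = 2π·243/60 = 25.45 rad/s, so T = P/ω = 40.7×10³ / 25.45 = 1599 N·m.
For a solid shaft τ_max = 16T/(πd³), so d = (16T/(π τ_allow))^(1/3) = (16·1599/(π·6.76×10^7))^(1/3) = 0.04939 m.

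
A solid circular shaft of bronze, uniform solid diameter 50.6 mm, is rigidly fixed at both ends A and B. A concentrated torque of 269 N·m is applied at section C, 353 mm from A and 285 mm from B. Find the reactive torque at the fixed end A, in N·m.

120 N·m

With uniform GJ and both ends fixed, compatibility θ_AC = θ_CB gives T_A·a = T_B·b, together with T_A + T_B = T₀.
T_A = T₀·b/(a+b) = 269.0·285/638.0 = 120.2 N·m; T_B = 148.8 N·m.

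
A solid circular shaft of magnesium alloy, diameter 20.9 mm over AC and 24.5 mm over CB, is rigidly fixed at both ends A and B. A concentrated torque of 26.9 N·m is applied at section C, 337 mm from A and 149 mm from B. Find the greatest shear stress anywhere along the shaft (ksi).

Compatibility: T_A·a/J_AC = T_B·b/J_CB with T_A + T_B = T₀.
J_AC = 1.87×10^-8 m⁴, J_CB = 3.54×10^-8 m⁴, so T_A = T₀·(J_AC/a)/((J_AC/a)+(J_CB/b)) = 5.103 N·m, T_B = 21.80 N·m.
τ in each portion: τ_AC = 2.85×10^6 Pa, τ_CB = 7.55×10^6 Pa; maximum is in CB.
τ_max = T_CB·r/J = 21.80·0.0123/3.54×10^-8 = 7.548×10^6 Pa.

1.09 ksi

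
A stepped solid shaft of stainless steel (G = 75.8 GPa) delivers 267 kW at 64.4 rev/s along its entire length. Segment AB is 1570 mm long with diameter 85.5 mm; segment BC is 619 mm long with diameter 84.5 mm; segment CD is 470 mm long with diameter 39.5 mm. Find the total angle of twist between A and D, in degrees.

1.19°

ω = 2π·64.4 = 404.6 rad/s, so T = P/ω = 267×10³ / 404.6 = 659.9 N·m.
J_AB = π(0.0855)⁴/32 = 5.25×10^-6 m⁴; J_BC = π(0.0845)⁴/32 = 5.01×10^-6 m⁴; J_CD = π(0.0395)⁴/32 = 2.39×10^-7 m⁴.
θ = (T/G)·Σ L_i/J_i = (659.9/75.8×10⁹)·(1.57/5.25×10^-6 + 0.619/5.01×10^-6 + 0.470/2.39×10^-7) = 0.02080 rad.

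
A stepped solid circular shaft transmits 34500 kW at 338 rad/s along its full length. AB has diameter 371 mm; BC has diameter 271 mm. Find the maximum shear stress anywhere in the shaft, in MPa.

ω = 338 rad/s, so T = P/ω = 34500×10³ / 338.0 = 102100 N·m.
Under the same torque, τ_max = 16T/(πd³) is largest where d is smallest — segment BC (d = 271 mm).
τ_max = 16·102100/(π·(0.271)³) = 2.612×10^7 Pa.

26.1 MPa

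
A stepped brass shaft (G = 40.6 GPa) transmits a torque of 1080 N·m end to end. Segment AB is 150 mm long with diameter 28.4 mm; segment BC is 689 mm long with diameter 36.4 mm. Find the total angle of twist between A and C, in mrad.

169 mrad

J_AB = π(0.0284)⁴/32 = 6.39×10^-8 m⁴; J_BC = π(0.0364)⁴/32 = 1.72×10^-7 m⁴.
θ = (T/G)·Σ L_i/J_i = (1080/40.6×10⁹)·(0.150/6.39×10^-8 + 0.689/1.72×10^-7) = 0.1688 rad.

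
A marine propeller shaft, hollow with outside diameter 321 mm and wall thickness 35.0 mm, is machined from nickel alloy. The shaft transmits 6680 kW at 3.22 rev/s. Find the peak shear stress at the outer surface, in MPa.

ω = 2π·3.22 = 20.23 rad/s, so T = P/ω = 6680×10³ / 20.23 = 330200 N·m.
J = π(d_o⁴ − d_i⁴)/32 = π(0.321⁴ − 0.251⁴)/32 = 6.527×10^-4 m⁴.
τ_max = T·r/J = 330200 × 0.161 / 6.527×10^-4 = 8.119×10^7 Pa.

81.2 MPa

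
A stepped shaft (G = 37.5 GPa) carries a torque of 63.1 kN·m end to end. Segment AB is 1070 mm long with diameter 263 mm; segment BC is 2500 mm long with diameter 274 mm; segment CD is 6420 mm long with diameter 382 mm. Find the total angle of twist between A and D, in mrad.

16.6 mrad

J_AB = π(0.263)⁴/32 = 4.70×10^-4 m⁴; J_BC = π(0.274)⁴/32 = 5.53×10^-4 m⁴; J_CD = π(0.382)⁴/32 = 2.09×10^-3 m⁴.
θ = (T/G)·Σ L_i/J_i = (63100/37.5×10⁹)·(1.07/4.70×10^-4 + 2.50/5.53×10^-4 + 6.42/2.09×10^-3) = 0.01660 rad.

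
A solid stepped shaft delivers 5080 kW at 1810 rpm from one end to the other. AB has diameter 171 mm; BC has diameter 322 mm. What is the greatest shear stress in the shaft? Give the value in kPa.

ω = 2π·1810/60 = 189.5 rad/s, so T = P/ω = 5080×10³ / 189.5 = 26800 N·m.
Under the same torque, τ_max = 16T/(πd³) is largest where d is smallest — segment AB (d = 171 mm).
τ_max = 16·26800/(π·(0.171)³) = 2.730×10^7 Pa.

27300 kPa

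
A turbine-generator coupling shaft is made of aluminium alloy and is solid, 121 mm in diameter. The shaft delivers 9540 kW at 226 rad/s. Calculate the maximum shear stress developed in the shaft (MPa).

121 MPa

ω = 226 rad/s, so T = P/ω = 9540×10³ / 226.0 = 42210 N·m.
J = πd⁴/32 = π(0.121)⁴/32 = 2.104×10^-5 m⁴.
τ_max = T·r/J = 42210 × 0.0605 / 2.104×10^-5 = 1.214×10^8 Pa.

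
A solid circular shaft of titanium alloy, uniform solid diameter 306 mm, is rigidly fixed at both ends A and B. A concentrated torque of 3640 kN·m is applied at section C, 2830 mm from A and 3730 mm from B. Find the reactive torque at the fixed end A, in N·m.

2.07e6 N·m

With uniform GJ and both ends fixed, compatibility θ_AC = θ_CB gives T_A·a = T_B·b, together with T_A + T_B = T₀.
T_A = T₀·b/(a+b) = 3.640e6·3730/6560 = 2.070e6 N·m; T_B = 1.570e6 N·m.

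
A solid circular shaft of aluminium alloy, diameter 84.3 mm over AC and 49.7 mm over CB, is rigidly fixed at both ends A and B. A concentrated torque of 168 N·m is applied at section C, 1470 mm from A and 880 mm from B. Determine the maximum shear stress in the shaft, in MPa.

1.19 MPa

Compatibility: T_A·a/J_AC = T_B·b/J_CB with T_A + T_B = T₀.
J_AC = 4.96×10^-6 m⁴, J_CB = 5.99×10^-7 m⁴, so T_A = T₀·(J_AC/a)/((J_AC/a)+(J_CB/b)) = 139.8 N·m, T_B = 28.21 N·m.
τ in each portion: τ_AC = 1.19×10^6 Pa, τ_CB = 1.17×10^6 Pa; maximum is in AC.
τ_max = T_AC·r/J = 139.8·0.0421/4.96×10^-6 = 1.188×10^6 Pa.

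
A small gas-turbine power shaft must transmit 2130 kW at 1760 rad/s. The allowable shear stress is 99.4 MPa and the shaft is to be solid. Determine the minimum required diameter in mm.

39.6 mm

ω = 1760 rad/s, so T = P/ω = 2130×10³ / 1760 = 1210 N·m.
For a solid shaft τ_max = 16T/(πd³), so d = (16T/(π τ_allow))^(1/3) = (16·1210/(π·9.94×10^7))^(1/3) = 0.03958 m.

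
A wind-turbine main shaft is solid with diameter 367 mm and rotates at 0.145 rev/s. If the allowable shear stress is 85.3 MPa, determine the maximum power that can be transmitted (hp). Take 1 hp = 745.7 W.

J = πd⁴/32 = π(0.367)⁴/32 = 1.781×10^-3 m⁴.
T_max = τ_allow·J/r = 8.53×10^7 × 1.781×10^-3 / 0.183 = 827900 N·m.
ω = 2π·0.145 = 0.9111 rad/s, so P_max = T_max·ω = 7.543×10^5 W.

1010 hp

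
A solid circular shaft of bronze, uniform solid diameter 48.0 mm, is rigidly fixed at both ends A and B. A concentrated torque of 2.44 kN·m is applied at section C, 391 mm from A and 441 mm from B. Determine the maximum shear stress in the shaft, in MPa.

With uniform GJ and both ends fixed, compatibility θ_AC = θ_CB gives T_A·a = T_B·b, together with T_A + T_B = T₀.
T_A = T₀·b/(a+b) = 2440·441/832.0 = 1293 N·m; T_B = 1147 N·m.
τ in each portion: τ_AC = 5.96×10^7 Pa, τ_CB = 5.28×10^7 Pa; maximum is in AC.
τ_max = T_AC·r/J = 1293·0.0240/5.21×10^-7 = 5.956×10^7 Pa.

59.6 MPa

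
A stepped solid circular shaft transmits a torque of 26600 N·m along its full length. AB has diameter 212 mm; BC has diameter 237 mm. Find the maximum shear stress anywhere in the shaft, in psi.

2060 psi

Under the same torque, τ_max = 16T/(πd³) is largest where d is smallest — segment AB (d = 212 mm).
τ_max = 16·26600/(π·(0.212)³) = 1.422×10^7 Pa.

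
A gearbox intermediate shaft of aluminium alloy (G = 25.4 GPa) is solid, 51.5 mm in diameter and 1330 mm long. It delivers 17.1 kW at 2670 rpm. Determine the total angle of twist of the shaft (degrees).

0.266°

ω = 2π·2670/60 = 279.6 rad/s, so T = P/ω = 17.1×10³ / 279.6 = 61.16 N·m.
J = πd⁴/32 = π(0.0515)⁴/32 = 6.906×10^-7 m⁴.
θ = T·L/(G·J) = 61.16 × 1.33 / (25.4×10⁹ × 6.906×10^-7) = 4.637×10^-3 rad.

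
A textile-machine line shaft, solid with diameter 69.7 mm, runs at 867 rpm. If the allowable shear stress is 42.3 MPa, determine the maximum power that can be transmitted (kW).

255 kW

J = πd⁴/32 = π(0.0697)⁴/32 = 2.317×10^-6 m⁴.
T_max = τ_allow·J/r = 4.23×10^7 × 2.317×10^-6 / 0.0348 = 2812 N·m.
ω = 2π·867/60 = 90.79 rad/s, so P_max = T_max·ω = 2.553×10^5 W.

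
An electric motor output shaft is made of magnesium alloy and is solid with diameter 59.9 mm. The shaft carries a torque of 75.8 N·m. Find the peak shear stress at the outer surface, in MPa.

1.80 MPa

J = πd⁴/32 = π(0.0599)⁴/32 = 1.264×10^-6 m⁴.
τ_max = T·r/J = 75.80 × 0.0300 / 1.264×10^-6 = 1.796×10^6 Pa.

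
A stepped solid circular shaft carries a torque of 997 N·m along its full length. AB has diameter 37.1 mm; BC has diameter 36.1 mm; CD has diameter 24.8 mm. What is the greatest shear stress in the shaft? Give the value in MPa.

Under the same torque, τ_max = 16T/(πd³) is largest where d is smallest — segment CD (d = 24.8 mm).
τ_max = 16·997.0/(π·(0.0248)³) = 3.329×10^8 Pa.

333 MPa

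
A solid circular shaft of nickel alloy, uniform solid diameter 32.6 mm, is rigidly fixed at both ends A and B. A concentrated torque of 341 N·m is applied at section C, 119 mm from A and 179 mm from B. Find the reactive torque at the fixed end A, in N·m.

With uniform GJ and both ends fixed, compatibility θ_AC = θ_CB gives T_A·a = T_B·b, together with T_A + T_B = T₀.
T_A = T₀·b/(a+b) = 341.0·179/298.0 = 204.8 N·m; T_B = 136.2 N·m.

205 N·m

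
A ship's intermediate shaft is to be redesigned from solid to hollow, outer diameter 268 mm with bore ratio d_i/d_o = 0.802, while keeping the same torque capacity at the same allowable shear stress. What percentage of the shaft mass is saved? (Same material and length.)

49.1 %

Equal τ_max and T ⇒ the solid shaft needs d_s³ = d_o³(1−k⁴), so d_s = 268·(1−0.802⁴)^(1/3) = 224.3 mm.
Area ratio A_h/A_s = d_o²(1−k²)/d_s² = (1−k²)/(1−k⁴)^(2/3) = 0.5093.
Mass saving = 1 − 0.5093 = 49.1 %.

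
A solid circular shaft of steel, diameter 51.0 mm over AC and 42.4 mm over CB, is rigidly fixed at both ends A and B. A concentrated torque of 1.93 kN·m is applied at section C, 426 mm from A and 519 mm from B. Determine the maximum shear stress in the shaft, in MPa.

Compatibility: T_A·a/J_AC = T_B·b/J_CB with T_A + T_B = T₀.
J_AC = 6.64×10^-7 m⁴, J_CB = 3.17×10^-7 m⁴, so T_A = T₀·(J_AC/a)/((J_AC/a)+(J_CB/b)) = 1386 N·m, T_B = 543.6 N·m.
τ in each portion: τ_AC = 5.32×10^7 Pa, τ_CB = 3.63×10^7 Pa; maximum is in AC.
τ_max = T_AC·r/J = 1386·0.0255/6.64×10^-7 = 5.323×10^7 Pa.

53.2 MPa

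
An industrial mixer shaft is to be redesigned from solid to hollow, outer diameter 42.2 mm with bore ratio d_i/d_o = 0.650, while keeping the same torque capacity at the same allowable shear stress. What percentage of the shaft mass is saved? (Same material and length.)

34.2 %

Equal τ_max and T ⇒ the solid shaft needs d_s³ = d_o³(1−k⁴), so d_s = 42.2·(1−0.650⁴)^(1/3) = 39.52 mm.
Area ratio A_h/A_s = d_o²(1−k²)/d_s² = (1−k²)/(1−k⁴)^(2/3) = 0.6584.
Mass saving = 1 − 0.6584 = 34.2 %.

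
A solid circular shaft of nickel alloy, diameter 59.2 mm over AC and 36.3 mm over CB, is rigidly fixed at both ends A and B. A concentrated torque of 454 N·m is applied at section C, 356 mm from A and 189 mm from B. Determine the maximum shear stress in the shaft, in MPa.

10.2 MPa

Compatibility: T_A·a/J_AC = T_B·b/J_CB with T_A + T_B = T₀.
J_AC = 1.21×10^-6 m⁴, J_CB = 1.70×10^-7 m⁴, so T_A = T₀·(J_AC/a)/((J_AC/a)+(J_CB/b)) = 358.5 N·m, T_B = 95.47 N·m.
τ in each portion: τ_AC = 8.80×10^6 Pa, τ_CB = 1.02×10^7 Pa; maximum is in CB.
τ_max = T_CB·r/J = 95.47·0.0181/1.70×10^-7 = 1.016×10^7 Pa.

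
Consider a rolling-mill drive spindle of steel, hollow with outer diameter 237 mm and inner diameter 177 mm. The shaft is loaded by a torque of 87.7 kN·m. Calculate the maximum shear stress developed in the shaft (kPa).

48700 kPa

J = π(d_o⁴ − d_i⁴)/32 = π(0.237⁴ − 0.177⁴)/32 = 2.134×10^-4 m⁴.
τ_max = T·r/J = 87700 × 0.118 / 2.134×10^-4 = 4.870×10^7 Pa.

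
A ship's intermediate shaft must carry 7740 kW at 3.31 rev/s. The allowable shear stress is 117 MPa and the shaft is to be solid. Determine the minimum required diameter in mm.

ω = 2π·3.31 = 20.80 rad/s, so T = P/ω = 7740×10³ / 20.80 = 372200 N·m.
For a solid shaft τ_max = 16T/(πd³), so d = (16T/(π τ_allow))^(1/3) = (16·372200/(π·1.17×10^8))^(1/3) = 0.2530 m.

253 mm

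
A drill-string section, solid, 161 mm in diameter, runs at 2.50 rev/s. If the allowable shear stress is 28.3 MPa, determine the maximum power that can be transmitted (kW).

364 kW

J = πd⁴/32 = π(0.161)⁴/32 = 6.596×10^-5 m⁴.
T_max = τ_allow·J/r = 2.83×10^7 × 6.596×10^-5 / 0.0805 = 23190 N·m.
ω = 2π·2.50 = 15.71 rad/s, so P_max = T_max·ω = 3.643×10^5 W.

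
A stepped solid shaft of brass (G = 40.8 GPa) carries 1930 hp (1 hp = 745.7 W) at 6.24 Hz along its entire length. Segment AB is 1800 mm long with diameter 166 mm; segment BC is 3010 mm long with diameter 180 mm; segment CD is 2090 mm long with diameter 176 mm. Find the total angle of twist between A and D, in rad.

ω = 2π·6.24 = 39.21 rad/s, so T = P/ω = 1930×745.7 / 39.21 = 36710 N·m.
J_AB = π(0.166)⁴/32 = 7.45×10^-5 m⁴; J_BC = π(0.180)⁴/32 = 1.03×10^-4 m⁴; J_CD = π(0.176)⁴/32 = 9.42×10^-5 m⁴.
θ = (T/G)·Σ L_i/J_i = (36710/40.8×10⁹)·(1.80/7.45×10^-5 + 3.01/1.03×10^-4 + 2.09/9.42×10^-5) = 0.06796 rad.

0.0680 rad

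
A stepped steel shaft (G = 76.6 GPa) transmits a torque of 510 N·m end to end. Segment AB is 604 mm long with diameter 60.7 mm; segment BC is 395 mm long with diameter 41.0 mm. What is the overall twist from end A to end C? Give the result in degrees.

0.716°

J_AB = π(0.0607)⁴/32 = 1.33×10^-6 m⁴; J_BC = π(0.0410)⁴/32 = 2.77×10^-7 m⁴.
θ = (T/G)·Σ L_i/J_i = (510.0/76.6×10⁹)·(0.604/1.33×10^-6 + 0.395/2.77×10^-7) = 0.01250 rad.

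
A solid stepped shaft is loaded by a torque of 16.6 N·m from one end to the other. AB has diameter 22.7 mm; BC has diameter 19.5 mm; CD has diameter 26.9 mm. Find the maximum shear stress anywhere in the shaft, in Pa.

Under the same torque, τ_max = 16T/(πd³) is largest where d is smallest — segment BC (d = 19.5 mm).
τ_max = 16·16.60/(π·(0.0195)³) = 1.140×10^7 Pa.

1.14e7 Pa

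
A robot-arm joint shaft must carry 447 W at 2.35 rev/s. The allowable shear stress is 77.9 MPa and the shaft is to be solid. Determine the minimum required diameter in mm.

12.6 mm

ω = 2π·2.35 = 14.77 rad/s, so T = P/ω = 447 / 14.77 = 30.27 N·m.
For a solid shaft τ_max = 16T/(πd³), so d = (16T/(π τ_allow))^(1/3) = (16·30.27/(π·7.79×10^7))^(1/3) = 0.01256 m.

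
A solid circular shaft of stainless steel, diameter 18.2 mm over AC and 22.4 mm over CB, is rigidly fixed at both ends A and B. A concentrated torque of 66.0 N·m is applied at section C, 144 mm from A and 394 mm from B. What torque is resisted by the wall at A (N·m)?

35.9 N·m

Compatibility: T_A·a/J_AC = T_B·b/J_CB with T_A + T_B = T₀.
J_AC = 1.08×10^-8 m⁴, J_CB = 2.47×10^-8 m⁴, so T_A = T₀·(J_AC/a)/((J_AC/a)+(J_CB/b)) = 35.90 N·m, T_B = 30.10 N·m.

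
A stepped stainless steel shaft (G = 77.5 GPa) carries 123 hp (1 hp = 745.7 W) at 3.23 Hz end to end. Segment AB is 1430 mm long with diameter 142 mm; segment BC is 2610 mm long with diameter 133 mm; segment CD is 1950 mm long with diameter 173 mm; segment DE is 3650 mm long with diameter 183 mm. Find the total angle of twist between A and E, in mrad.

10.3 mrad

ω = 2π·3.23 = 20.29 rad/s, so T = P/ω = 123×745.7 / 20.29 = 4519 N·m.
J_AB = π(0.142)⁴/32 = 3.99×10^-5 m⁴; J_BC = π(0.133)⁴/32 = 3.07×10^-5 m⁴; J_CD = π(0.173)⁴/32 = 8.79×10^-5 m⁴; J_DE = π(0.183)⁴/32 = 1.10×10^-4 m⁴.
θ = (T/G)·Σ L_i/J_i = (4519/77.5×10⁹)·(1.43/3.99×10^-5 + 2.61/3.07×10^-5 + 1.95/8.79×10^-5 + 3.65/1.10×10^-4) = 0.01027 rad.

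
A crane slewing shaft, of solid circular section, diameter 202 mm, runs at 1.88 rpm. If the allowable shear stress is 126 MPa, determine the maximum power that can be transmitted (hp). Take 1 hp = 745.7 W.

J = πd⁴/32 = π(0.202)⁴/32 = 1.635×10^-4 m⁴.
T_max = τ_allow·J/r = 1.26×10^8 × 1.635×10^-4 / 0.101 = 203900 N·m.
ω = 2π·1.88/60 = 0.1969 rad/s, so P_max = T_max·ω = 4.015×10^4 W.

53.8 hp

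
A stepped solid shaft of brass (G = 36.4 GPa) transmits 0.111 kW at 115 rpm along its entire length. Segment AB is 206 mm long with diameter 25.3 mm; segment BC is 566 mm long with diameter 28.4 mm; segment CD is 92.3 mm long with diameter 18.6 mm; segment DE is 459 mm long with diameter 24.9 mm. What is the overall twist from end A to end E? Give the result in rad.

0.00861 rad

ω = 2π·115/60 = 12.04 rad/s, so T = P/ω = 0.111×10³ / 12.04 = 9.217 N·m.
J_AB = π(0.0253)⁴/32 = 4.02×10^-8 m⁴; J_BC = π(0.0284)⁴/32 = 6.39×10^-8 m⁴; J_CD = π(0.0186)⁴/32 = 1.18×10^-8 m⁴; J_DE = π(0.0249)⁴/32 = 3.77×10^-8 m⁴.
θ = (T/G)·Σ L_i/J_i = (9.217/36.4×10⁹)·(0.206/4.02×10^-8 + 0.566/6.39×10^-8 + 0.0923/1.18×10^-8 + 0.459/3.77×10^-8) = 8.610×10^-3 rad.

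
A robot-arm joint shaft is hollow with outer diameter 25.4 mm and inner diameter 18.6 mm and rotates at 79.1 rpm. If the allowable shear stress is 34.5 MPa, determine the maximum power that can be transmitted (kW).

0.655 kW

J = π(d_o⁴ − d_i⁴)/32 = π(0.0254⁴ − 0.0186⁴)/32 = 2.911×10^-8 m⁴.
T_max = τ_allow·J/r = 3.45×10^7 × 2.911×10^-8 / 0.0127 = 79.09 N·m.
ω = 2π·79.1/60 = 8.283 rad/s, so P_max = T_max·ω = 655.1 W.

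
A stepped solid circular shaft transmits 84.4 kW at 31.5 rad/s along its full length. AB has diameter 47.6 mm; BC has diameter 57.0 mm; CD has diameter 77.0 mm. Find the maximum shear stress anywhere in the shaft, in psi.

ω = 31.5 rad/s, so T = P/ω = 84.4×10³ / 31.50 = 2679 N·m.
Under the same torque, τ_max = 16T/(πd³) is largest where d is smallest — segment AB (d = 47.6 mm).
τ_max = 16·2679/(π·(0.0476)³) = 1.265×10^8 Pa.

18400 psi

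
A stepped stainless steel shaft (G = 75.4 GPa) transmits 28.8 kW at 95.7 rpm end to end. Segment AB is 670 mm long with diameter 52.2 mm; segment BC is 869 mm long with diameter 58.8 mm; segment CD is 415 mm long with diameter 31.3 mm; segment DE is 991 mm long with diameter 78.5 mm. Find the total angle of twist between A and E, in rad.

ω = 2π·95.7/60 = 10.02 rad/s, so T = P/ω = 28.8×10³ / 10.02 = 2874 N·m.
J_AB = π(0.0522)⁴/32 = 7.29×10^-7 m⁴; J_BC = π(0.0588)⁴/32 = 1.17×10^-6 m⁴; J_CD = π(0.0313)⁴/32 = 9.42×10^-8 m⁴; J_DE = π(0.0785)⁴/32 = 3.73×10^-6 m⁴.
θ = (T/G)·Σ L_i/J_i = (2874/75.4×10⁹)·(0.670/7.29×10^-7 + 0.869/1.17×10^-6 + 0.415/9.42×10^-8 + 0.991/3.73×10^-6) = 0.2412 rad.

0.241 rad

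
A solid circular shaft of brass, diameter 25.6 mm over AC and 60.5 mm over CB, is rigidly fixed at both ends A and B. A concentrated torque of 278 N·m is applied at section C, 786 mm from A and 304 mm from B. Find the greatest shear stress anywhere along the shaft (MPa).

6.32 MPa

Compatibility: T_A·a/J_AC = T_B·b/J_CB with T_A + T_B = T₀.
J_AC = 4.22×10^-8 m⁴, J_CB = 1.32×10^-6 m⁴, so T_A = T₀·(J_AC/a)/((J_AC/a)+(J_CB/b)) = 3.405 N·m, T_B = 274.6 N·m.
τ in each portion: τ_AC = 1.03×10^6 Pa, τ_CB = 6.32×10^6 Pa; maximum is in CB.
τ_max = T_CB·r/J = 274.6·0.0302/1.32×10^-6 = 6.315×10^6 Pa.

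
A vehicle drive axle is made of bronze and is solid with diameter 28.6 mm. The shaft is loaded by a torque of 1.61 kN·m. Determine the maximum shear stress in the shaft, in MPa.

351 MPa

J = πd⁴/32 = π(0.0286)⁴/32 = 6.568×10^-8 m⁴.
τ_max = T·r/J = 1610 × 0.0143 / 6.568×10^-8 = 3.505×10^8 Pa.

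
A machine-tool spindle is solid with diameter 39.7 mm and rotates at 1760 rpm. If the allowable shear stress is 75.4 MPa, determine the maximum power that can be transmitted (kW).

J = πd⁴/32 = π(0.0397)⁴/32 = 2.439×10^-7 m⁴.
T_max = τ_allow·J/r = 7.54×10^7 × 2.439×10^-7 / 0.0199 = 926.3 N·m.
ω = 2π·1760/60 = 184.3 rad/s, so P_max = T_max·ω = 1.707×10^5 W.

171 kW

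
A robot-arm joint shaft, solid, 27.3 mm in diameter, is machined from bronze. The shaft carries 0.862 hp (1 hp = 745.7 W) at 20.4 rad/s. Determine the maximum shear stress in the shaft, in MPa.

7.89 MPa

ω = 20.4 rad/s, so T = P/ω = 0.862×745.7 / 20.40 = 31.51 N·m.
J = πd⁴/32 = π(0.0273)⁴/32 = 5.453×10^-8 m⁴.
τ_max = T·r/J = 31.51 × 0.0137 / 5.453×10^-8 = 7.887×10^6 Pa.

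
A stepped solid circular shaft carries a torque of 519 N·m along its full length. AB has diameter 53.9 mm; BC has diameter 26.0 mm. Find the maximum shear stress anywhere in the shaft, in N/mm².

Under the same torque, τ_max = 16T/(πd³) is largest where d is smallest — segment BC (d = 26.0 mm).
τ_max = 16·519.0/(π·(0.0260)³) = 1.504×10^8 Pa.

150 N/mm²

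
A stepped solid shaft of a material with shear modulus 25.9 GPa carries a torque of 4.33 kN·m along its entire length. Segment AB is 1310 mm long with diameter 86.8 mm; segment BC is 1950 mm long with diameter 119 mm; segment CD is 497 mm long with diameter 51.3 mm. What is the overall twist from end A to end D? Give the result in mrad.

J_AB = π(0.0868)⁴/32 = 5.57×10^-6 m⁴; J_BC = π(0.119)⁴/32 = 1.97×10^-5 m⁴; J_CD = π(0.0513)⁴/32 = 6.80×10^-7 m⁴.
θ = (T/G)·Σ L_i/J_i = (4330/25.9×10⁹)·(1.31/5.57×10^-6 + 1.95/1.97×10^-5 + 0.497/6.80×10^-7) = 0.1781 rad.

178 mrad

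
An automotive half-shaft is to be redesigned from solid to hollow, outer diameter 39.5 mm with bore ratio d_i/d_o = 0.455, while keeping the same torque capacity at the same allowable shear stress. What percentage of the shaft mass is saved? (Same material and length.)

18.4 %

Equal τ_max and T ⇒ the solid shaft needs d_s³ = d_o³(1−k⁴), so d_s = 39.5·(1−0.455⁴)^(1/3) = 38.93 mm.
Area ratio A_h/A_s = d_o²(1−k²)/d_s² = (1−k²)/(1−k⁴)^(2/3) = 0.8165.
Mass saving = 1 − 0.8165 = 18.4 %.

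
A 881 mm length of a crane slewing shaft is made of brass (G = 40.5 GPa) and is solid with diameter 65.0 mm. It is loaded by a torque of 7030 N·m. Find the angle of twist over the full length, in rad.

0.0873 rad

J = πd⁴/32 = π(0.0650)⁴/32 = 1.752×10^-6 m⁴.
θ = T·L/(G·J) = 7030 × 0.881 / (40.5×10⁹ × 1.752×10^-6) = 0.08726 rad.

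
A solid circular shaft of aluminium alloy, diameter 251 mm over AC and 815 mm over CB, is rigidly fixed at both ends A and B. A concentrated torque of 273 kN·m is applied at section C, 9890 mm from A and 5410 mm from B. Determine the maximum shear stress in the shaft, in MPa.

Compatibility: T_A·a/J_AC = T_B·b/J_CB with T_A + T_B = T₀.
J_AC = 3.90×10^-4 m⁴, J_CB = 0.0433 m⁴, so T_A = T₀·(J_AC/a)/((J_AC/a)+(J_CB/b)) = 1337 N·m, T_B = 271700 N·m.
τ in each portion: τ_AC = 4.31×10^5 Pa, τ_CB = 2.56×10^6 Pa; maximum is in CB.
τ_max = T_CB·r/J = 271700·0.407/0.0433 = 2.556×10^6 Pa.

2.56 MPa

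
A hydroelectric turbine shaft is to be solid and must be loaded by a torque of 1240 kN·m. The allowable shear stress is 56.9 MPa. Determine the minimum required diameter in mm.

481 mm

For a solid shaft τ_max = 16T/(πd³), so d = (16T/(π τ_allow))^(1/3) = (16·1.240e6/(π·5.69×10^7))^(1/3) = 0.4806 m.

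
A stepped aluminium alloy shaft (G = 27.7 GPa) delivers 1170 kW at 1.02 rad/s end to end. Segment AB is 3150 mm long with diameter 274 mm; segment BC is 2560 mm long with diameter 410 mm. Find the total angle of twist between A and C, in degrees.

ω = 1.02 rad/s, so T = P/ω = 1170×10³ / 1.020 = 1.147e6 N·m.
J_AB = π(0.274)⁴/32 = 5.53×10^-4 m⁴; J_BC = π(0.410)⁴/32 = 2.77×10^-3 m⁴.
θ = (T/G)·Σ L_i/J_i = (1.147e6/27.7×10⁹)·(3.15/5.53×10^-4 + 2.56/2.77×10^-3) = 0.2739 rad.

15.7°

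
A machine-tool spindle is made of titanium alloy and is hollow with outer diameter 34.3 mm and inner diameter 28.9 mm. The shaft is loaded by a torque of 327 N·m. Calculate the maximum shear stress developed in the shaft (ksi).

J = π(d_o⁴ − d_i⁴)/32 = π(0.0343⁴ − 0.0289⁴)/32 = 6.740×10^-8 m⁴.
τ_max = T·r/J = 327.0 × 0.0171 / 6.740×10^-8 = 8.320×10^7 Pa.

12.1 ksi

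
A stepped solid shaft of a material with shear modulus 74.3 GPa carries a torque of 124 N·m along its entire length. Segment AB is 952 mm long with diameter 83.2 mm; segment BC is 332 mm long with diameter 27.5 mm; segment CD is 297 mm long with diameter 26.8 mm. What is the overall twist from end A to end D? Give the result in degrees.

J_AB = π(0.0832)⁴/32 = 4.70×10^-6 m⁴; J_BC = π(0.0275)⁴/32 = 5.61×10^-8 m⁴; J_CD = π(0.0268)⁴/32 = 5.06×10^-8 m⁴.
θ = (T/G)·Σ L_i/J_i = (124.0/74.3×10⁹)·(0.952/4.70×10^-6 + 0.332/5.61×10^-8 + 0.297/5.06×10^-8) = 0.01999 rad.

1.15°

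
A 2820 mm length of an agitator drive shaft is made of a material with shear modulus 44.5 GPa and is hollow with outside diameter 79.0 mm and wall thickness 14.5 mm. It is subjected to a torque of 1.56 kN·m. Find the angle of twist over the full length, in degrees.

1.76°

J = π(d_o⁴ − d_i⁴)/32 = π(0.0790⁴ − 0.0500⁴)/32 = 3.210×10^-6 m⁴.
θ = T·L/(G·J) = 1560 × 2.82 / (44.5×10⁹ × 3.210×10^-6) = 0.03079 rad.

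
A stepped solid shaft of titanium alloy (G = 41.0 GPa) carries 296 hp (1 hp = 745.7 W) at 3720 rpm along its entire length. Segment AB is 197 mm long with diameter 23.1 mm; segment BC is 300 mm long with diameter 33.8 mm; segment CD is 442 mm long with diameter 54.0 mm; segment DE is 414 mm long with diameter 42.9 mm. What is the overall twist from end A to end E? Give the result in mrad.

ω = 2π·3720/60 = 389.6 rad/s, so T = P/ω = 296×745.7 / 389.6 = 566.6 N·m.
J_AB = π(0.0231)⁴/32 = 2.80×10^-8 m⁴; J_BC = π(0.0338)⁴/32 = 1.28×10^-7 m⁴; J_CD = π(0.0540)⁴/32 = 8.35×10^-7 m⁴; J_DE = π(0.0429)⁴/32 = 3.33×10^-7 m⁴.
θ = (T/G)·Σ L_i/J_i = (566.6/41.0×10⁹)·(0.197/2.80×10^-8 + 0.300/1.28×10^-7 + 0.442/8.35×10^-7 + 0.414/3.33×10^-7) = 0.1543 rad.

154 mrad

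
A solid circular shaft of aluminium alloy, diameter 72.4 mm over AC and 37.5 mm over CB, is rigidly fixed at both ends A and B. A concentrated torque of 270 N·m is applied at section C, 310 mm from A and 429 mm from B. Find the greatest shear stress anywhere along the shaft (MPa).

3.44 MPa

Compatibility: T_A·a/J_AC = T_B·b/J_CB with T_A + T_B = T₀.
J_AC = 2.70×10^-6 m⁴, J_CB = 1.94×10^-7 m⁴, so T_A = T₀·(J_AC/a)/((J_AC/a)+(J_CB/b)) = 256.7 N·m, T_B = 13.35 N·m.
τ in each portion: τ_AC = 3.44×10^6 Pa, τ_CB = 1.29×10^6 Pa; maximum is in AC.
τ_max = T_AC·r/J = 256.7·0.0362/2.70×10^-6 = 3.444×10^6 Pa.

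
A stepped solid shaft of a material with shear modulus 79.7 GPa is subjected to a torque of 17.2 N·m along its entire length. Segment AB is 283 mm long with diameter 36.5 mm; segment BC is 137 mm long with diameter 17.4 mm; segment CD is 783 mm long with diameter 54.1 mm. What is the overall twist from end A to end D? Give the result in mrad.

J_AB = π(0.0365)⁴/32 = 1.74×10^-7 m⁴; J_BC = π(0.0174)⁴/32 = 9.00×10^-9 m⁴; J_CD = π(0.0541)⁴/32 = 8.41×10^-7 m⁴.
θ = (T/G)·Σ L_i/J_i = (17.20/79.7×10⁹)·(0.283/1.74×10^-7 + 0.137/9.00×10^-9 + 0.783/8.41×10^-7) = 3.837×10^-3 rad.

3.84 mrad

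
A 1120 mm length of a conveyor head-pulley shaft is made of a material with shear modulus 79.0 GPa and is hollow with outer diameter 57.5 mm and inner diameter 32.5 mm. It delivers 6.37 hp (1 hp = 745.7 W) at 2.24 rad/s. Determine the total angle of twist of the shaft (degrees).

1.79°

ω = 2.24 rad/s, so T = P/ω = 6.37×745.7 / 2.240 = 2121 N·m.
J = π(d_o⁴ − d_i⁴)/32 = π(0.0575⁴ − 0.0325⁴)/32 = 9.636×10^-7 m⁴.
θ = T·L/(G·J) = 2121 × 1.12 / (79.0×10⁹ × 9.636×10^-7) = 0.03120 rad.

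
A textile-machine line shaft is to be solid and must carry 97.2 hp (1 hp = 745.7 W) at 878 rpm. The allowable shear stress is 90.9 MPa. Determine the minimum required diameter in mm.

35.3 mm

ω = 2π·878/60 = 91.94 rad/s, so T = P/ω = 97.2×745.7 / 91.94 = 788.3 N·m.
For a solid shaft τ_max = 16T/(πd³), so d = (16T/(π τ_allow))^(1/3) = (16·788.3/(π·9.09×10^7))^(1/3) = 0.03535 m.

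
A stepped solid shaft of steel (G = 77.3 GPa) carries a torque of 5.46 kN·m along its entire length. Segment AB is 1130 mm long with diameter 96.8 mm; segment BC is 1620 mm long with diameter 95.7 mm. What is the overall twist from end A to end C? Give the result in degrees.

J_AB = π(0.0968)⁴/32 = 8.62×10^-6 m⁴; J_BC = π(0.0957)⁴/32 = 8.23×10^-6 m⁴.
θ = (T/G)·Σ L_i/J_i = (5460/77.3×10⁹)·(1.13/8.62×10^-6 + 1.62/8.23×10^-6) = 0.02316 rad.

1.33°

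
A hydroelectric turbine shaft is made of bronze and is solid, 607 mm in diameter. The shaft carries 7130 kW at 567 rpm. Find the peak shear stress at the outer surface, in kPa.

2730 kPa

ω = 2π·567/60 = 59.38 rad/s, so T = P/ω = 7130×10³ / 59.38 = 120100 N·m.
J = πd⁴/32 = π(0.607)⁴/32 = 0.01333 m⁴.
τ_max = T·r/J = 120100 × 0.303 / 0.01333 = 2.735×10^6 Pa.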